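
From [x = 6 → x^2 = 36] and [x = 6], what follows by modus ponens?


Modus ponens: from (P → Q) and P, infer Q.
P = 'x = 6' is asserted, and P → Q holds, so Q follows.

x^2 = 36.


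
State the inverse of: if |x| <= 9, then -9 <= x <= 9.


The inverse of (P → Q) is (¬P → ¬Q). It is equivalent to the converse, not to the original.
Here P = '|x| <= 9' and Q = '-9 <= x <= 9'.

If not (|x| <= 9), then not (-9 <= x <= 9).


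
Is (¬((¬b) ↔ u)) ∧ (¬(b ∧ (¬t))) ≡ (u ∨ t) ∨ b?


Compare truth tables:
b | t | u | φ | ψ
-----------------
F | F | F | T | F
T | F | F | F | T
F | T | F | T | T
T | T | F | F | T
F | F | T | F | T
T | F | T | F | T
F | T | T | F | T
T | T | T | T | T
They differ at row 1 (b=F, t=F, u=F): φ=T but ψ=F.

No, they are not logically equivalent.


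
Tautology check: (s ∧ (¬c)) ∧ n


Build the truth table over {c, n, s}:
c | n | s | φ
-------------
F | F | F | F
T | F | F | F
F | T | F | F
T | T | F | F
F | F | T | F
T | F | T | F
F | T | T | T
T | T | T | F
Counterexample at row 1: with c=F, n=F, s=F, the formula is F.

No, it is not a tautology.


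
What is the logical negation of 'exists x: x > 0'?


¬(forall x: φ) = exists x: ¬φ, and ¬(exists x: φ) = forall x: ¬φ.
Apply to the existential statement.

forall x: ~(x > 0)


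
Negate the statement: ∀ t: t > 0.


¬(∀ x: φ) = ∃ x: ¬φ, and ¬(∃ x: φ) = ∀ x: ¬φ.
Apply to the universal statement.

∃ t: ¬(t > 0)


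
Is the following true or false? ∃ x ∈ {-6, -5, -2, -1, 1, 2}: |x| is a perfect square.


Evaluate the predicate on each element: -6:F, -5:F, -2:F, -1:T, 1:T, 2:F.
Witness x = -1 satisfies the predicate.

T


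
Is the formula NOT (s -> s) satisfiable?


Check all 2 assignments over {s}:
s | φ
-----
F | F
T | F
No assignment makes the formula true.

Unsatisfiable.


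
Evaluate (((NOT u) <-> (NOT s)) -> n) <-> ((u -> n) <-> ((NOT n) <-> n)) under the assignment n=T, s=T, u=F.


Substitute n=T, s=T, u=F:
NOT u = T
NOT s = F
(NOT u) <-> (NOT s) = T <-> F = F
((NOT u) <-> (NOT s)) -> n = F -> T = T
u -> n = F -> T = T
NOT n = F
(NOT n) <-> n = F <-> T = F
(u -> n) <-> ((NOT n) <-> n) = T <-> F = F
(((NOT u) <-> (NOT s)) -> n) <-> ((u -> n) <-> ((NOT n) <-> n)) = T <-> F = F

F


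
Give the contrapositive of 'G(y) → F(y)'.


The contrapositive of (P → Q) is (¬Q → ¬P); it is logically equivalent to the original.
Here P = 'G(y)' and Q = 'F(y)'.

If not (F(y)), then not (G(y)).


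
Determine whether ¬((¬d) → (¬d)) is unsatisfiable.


Truth table over {d}:
d | φ
-----
F | F
T | F
Every row is false.

Yes, it is a contradiction.


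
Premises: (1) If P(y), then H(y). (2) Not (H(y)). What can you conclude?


Modus tollens: from (P → Q) and ¬Q, infer ¬P.
Q = 'H(y)' is denied; since P → Q, P must also fail.

Not (P(y)).


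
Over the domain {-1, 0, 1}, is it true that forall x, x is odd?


Evaluate the predicate on each element: -1:True, 0:False, 1:True.
Counterexample x = 0 fails the predicate.

False


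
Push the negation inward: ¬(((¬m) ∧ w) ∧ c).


De Morgan: the negation of a conjunction is the disjunction of the negations.
Distribute ¬ across ∧, flipping it to ∨, and negate each literal.

(m ∨ (¬w)) ∨ (¬c)


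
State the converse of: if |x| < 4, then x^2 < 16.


The converse of (P → Q) is (Q → P). It is not in general equivalent to the original.
Here P = '|x| < 4' and Q = 'x^2 < 16'.

If x^2 < 16, then |x| < 4.


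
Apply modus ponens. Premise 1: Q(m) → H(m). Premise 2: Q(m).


Modus ponens: from (P → Q) and P, infer Q.
P = 'Q(m)' is asserted, and P → Q holds, so Q follows.

H(m).


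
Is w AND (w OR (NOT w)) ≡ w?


Compare truth tables:
w | φ | ψ
---------
F | F | F
T | T | T
The columns φ and ψ agree on every row.

Yes, they are logically equivalent.


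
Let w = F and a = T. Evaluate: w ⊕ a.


Exclusive or is true when exactly one operand is true.
Substitute: w=F, a=T.
F ⊕ T evaluates to T.

T


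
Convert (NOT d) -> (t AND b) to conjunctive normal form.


Step 1: Rewrite (¬d) → (t ∧ b) as ¬(¬d) ∨ (t ∧ b).
Step 2: Distribute ∨ over ∧.
Step 3: Eliminate any double negations (¬¬X = X).

(d OR t) AND (d OR b)


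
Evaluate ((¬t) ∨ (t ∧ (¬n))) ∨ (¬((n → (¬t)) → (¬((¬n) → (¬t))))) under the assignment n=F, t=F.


Substitute n=F, t=F:
… (earlier sub-steps elided)
(¬t) ∨ (t ∧ (¬n)) = T ∨ F = T
¬t = T
n → (¬t) = F → T = T
¬n = T
¬t = T
(¬n) → (¬t) = T → T = T
¬((¬n) → (¬t)) = F
(n → (¬t)) → (¬((¬n) → (¬t))) = T → F = F
¬((n → (¬t)) → (¬((¬n) → (¬t)))) = T
((¬t) ∨ (t ∧ (¬n))) ∨ (¬((n → (¬t)) → (¬((¬n) → (¬t))))) = T ∨ T = T

T


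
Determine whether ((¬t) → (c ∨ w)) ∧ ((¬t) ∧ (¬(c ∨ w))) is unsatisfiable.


Truth table over {c, t, w}:
c | t | w | φ
-------------
F | F | F | F
T | F | F | F
F | T | F | F
T | T | F | F
F | F | T | F
T | F | T | F
F | T | T | F
T | T | T | F
Every row is false.

Yes, it is a contradiction.


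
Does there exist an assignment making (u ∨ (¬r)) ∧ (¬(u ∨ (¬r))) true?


Check all 4 assignments over {r, u}:
r | u | φ
---------
F | F | F
T | F | F
F | T | F
T | T | F
No assignment makes the formula true.

Unsatisfiable.


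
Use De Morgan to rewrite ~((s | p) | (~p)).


De Morgan: the negation of a disjunction is the conjunction of the negations.
Distribute ~ across |, flipping it to &, and negate each literal.

((~s) & (~p)) & p


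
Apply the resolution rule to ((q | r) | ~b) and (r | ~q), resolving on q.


The clauses contain complementary literals q and ~q.
Resolution eliminates this pair and disjoins the remaining literals (merging duplicates).

(r | ~b)


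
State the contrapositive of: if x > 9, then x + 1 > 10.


The contrapositive of (P → Q) is (¬Q → ¬P); it is logically equivalent to the original.
Here P = 'x > 9' and Q = 'x + 1 > 10'.

If not (x + 1 > 10), then not (x > 9).


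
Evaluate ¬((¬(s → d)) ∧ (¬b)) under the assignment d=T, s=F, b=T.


Substitute d=T, s=F, b=T:
s → d = F → T = T
¬(s → d) = F
¬b = F
(¬(s → d)) ∧ (¬b) = F ∧ F = F
¬((¬(s → d)) ∧ (¬b)) = T

T


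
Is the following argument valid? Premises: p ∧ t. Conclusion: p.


This matches the form of conjunction elimination: the conclusion follows in every model of the premises.

Valid.


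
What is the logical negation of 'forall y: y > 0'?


¬(forall x: φ) = exists x: ¬φ, and ¬(exists x: φ) = forall x: ¬φ.
Apply to the universal statement.

exists y: ~(y > 0)


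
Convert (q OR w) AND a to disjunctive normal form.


Step 1: Distribute ∧ over ∨: (q ∨ w) ∧ a = (q ∧ a) ∨ (w ∧ a).

(q AND a) OR (w AND a)


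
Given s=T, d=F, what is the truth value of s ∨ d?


Disjunction is false only when both operands are false.
Substitute: s=T, d=F.
T ∨ F evaluates to T.

T


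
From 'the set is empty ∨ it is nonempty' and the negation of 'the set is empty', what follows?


Disjunctive syllogism: from (P ∨ Q) and ¬P, infer Q.
One disjunct, 'the set is empty', is ruled out; the other must hold.

it is nonempty


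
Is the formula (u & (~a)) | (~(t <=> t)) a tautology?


Build the truth table over {a, t, u}:
a | t | u | φ
-------------
False | False | False | False
True | False | False | False
False | True | False | False
True | True | False | False
False | False | True | True
True | False | True | False
False | True | True | True
True | True | True | False
Counterexample at row 1: with a=False, t=False, u=False, the formula is False.

No, it is not a tautology.


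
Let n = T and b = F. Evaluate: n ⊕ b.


Exclusive or is true when exactly one operand is true.
Substitute: n=T, b=F.
T ⊕ F evaluates to T.

T


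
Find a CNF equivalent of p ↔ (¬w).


Step 1: Rewrite p ↔ (¬w) as (p → (¬w)) ∧ ((¬w) → p).
Step 2: Rewrite each implication as a disjunction.
Step 3: Eliminate any double negations (¬¬X = X).

((¬p) ∨ (¬w)) ∧ (w ∨ p)


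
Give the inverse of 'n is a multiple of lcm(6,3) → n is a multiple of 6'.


The inverse of (P → Q) is (¬P → ¬Q). It is equivalent to the converse, not to the original.
Here P = 'n is a multiple of lcm(6,3)' and Q = 'n is a multiple of 6'.

If not (n is a multiple of lcm(6,3)), then not (n is a multiple of 6).


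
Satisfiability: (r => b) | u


Search for a satisfying assignment over {b, r, u}.
Try b=False, r=False, u=False: the formula evaluates to True.
A satisfying assignment exists.

Satisfiable.


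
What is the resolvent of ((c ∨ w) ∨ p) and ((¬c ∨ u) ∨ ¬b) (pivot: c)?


The clauses contain complementary literals c and ¬c.
Resolution eliminates this pair and disjoins the remaining literals (merging duplicates).

(((p ∨ w) ∨ u) ∨ ¬b)


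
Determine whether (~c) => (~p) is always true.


Build the truth table over {c, p}:
c | p | φ
---------
False | False | True
True | False | True
False | True | False
True | True | True
Counterexample at row 3: with c=False, p=True, the formula is False.

No, it is not a tautology.


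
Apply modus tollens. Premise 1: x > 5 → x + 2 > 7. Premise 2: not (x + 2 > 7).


Modus tollens: from (P → Q) and ¬Q, infer ¬P.
Q = 'x + 2 > 7' is denied; since P → Q, P must also fail.

Not (x > 5).


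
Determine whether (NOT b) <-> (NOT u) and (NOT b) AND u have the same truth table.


Compare truth tables:
b | u | φ | ψ
-------------
F | F | T | F
T | F | F | F
F | T | F | T
T | T | T | F
They differ at row 1 (b=F, u=F): φ=T but ψ=F.

No, they are not logically equivalent.


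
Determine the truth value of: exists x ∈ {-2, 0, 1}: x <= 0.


Evaluate the predicate on each element: -2:True, 0:True, 1:False.
Witness x = -2 satisfies the predicate.

True


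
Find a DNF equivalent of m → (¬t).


Step 1: Rewrite m → (¬t) as ¬m ∨ (¬t).

(¬m) ∨ (¬t)


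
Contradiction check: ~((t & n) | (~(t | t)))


Truth table over {n, t}:
n | t | φ
---------
False | False | False
True | False | False
False | True | True
True | True | False
Satisfying assignment at row 3: n=False, t=True gives True.

No, it is not a contradiction.


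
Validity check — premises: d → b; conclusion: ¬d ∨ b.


This matches the form of material implication: the conclusion follows in every model of the premises.

Valid.


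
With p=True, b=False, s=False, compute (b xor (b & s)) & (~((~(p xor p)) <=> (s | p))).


Substitute p=True, b=False, s=False:
b & s = False & False = False
b xor (b & s) = False xor False = False
p xor p = True xor True = False
~(p xor p) = True
s | p = False | True = True
(~(p xor p)) <=> (s | p) = True <=> True = True
~((~(p xor p)) <=> (s | p)) = False
(b xor (b & s)) & (~((~(p xor p)) <=> (s | p))) = False & False = False

False


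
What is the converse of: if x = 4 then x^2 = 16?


The converse of (P → Q) is (Q → P). It is not in general equivalent to the original.
Here P = 'x = 4' and Q = 'x^2 = 16'.

If x^2 = 16, then x = 4.


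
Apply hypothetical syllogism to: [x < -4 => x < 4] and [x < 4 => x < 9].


Hypothetical syllogism: from (P → Q) and (Q → R), infer (P → R).
Chain the two implications through the shared middle term 'x < 4'.

x < -4 => x < 9


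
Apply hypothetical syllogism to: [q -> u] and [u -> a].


Hypothetical syllogism: from (P → Q) and (Q → R), infer (P → R).
Chain the two implications through the shared middle term 'u'.

q -> a


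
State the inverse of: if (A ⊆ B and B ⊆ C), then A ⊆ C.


The inverse of (P → Q) is (¬P → ¬Q). It is equivalent to the converse, not to the original.
Here P = '(A ⊆ B and B ⊆ C)' and Q = 'A ⊆ C'.

If not ((A ⊆ B and B ⊆ C)), then not (A ⊆ C).


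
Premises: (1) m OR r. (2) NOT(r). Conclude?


Disjunctive syllogism: from (P ∨ Q) and ¬P, infer Q.
One disjunct, 'r', is ruled out; the other must hold.

m


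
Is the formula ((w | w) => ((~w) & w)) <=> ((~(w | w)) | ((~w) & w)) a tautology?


Build the truth table over {w}:
w | φ
-----
False | True
True | True
Every row evaluates to true.

Yes, it is a tautology.


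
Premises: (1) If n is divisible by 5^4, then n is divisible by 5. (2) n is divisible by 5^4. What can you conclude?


Modus ponens: from (P → Q) and P, infer Q.
P = 'n is divisible by 5^4' is asserted, and P → Q holds, so Q follows.

n is divisible by 5.


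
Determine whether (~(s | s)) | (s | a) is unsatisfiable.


Truth table over {a, s}:
a | s | φ
---------
False | False | True
True | False | True
False | True | True
True | True | True
Satisfying assignment at row 1: a=False, s=False gives True.

No, it is not a contradiction.


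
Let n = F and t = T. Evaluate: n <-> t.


Biconditional is true when both operands have the same truth value.
Substitute: n=F, t=T.
F <-> T evaluates to F.

F


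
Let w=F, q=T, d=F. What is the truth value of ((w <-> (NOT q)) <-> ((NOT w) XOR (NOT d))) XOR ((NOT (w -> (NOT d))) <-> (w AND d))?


Substitute w=F, q=T, d=F:
… (earlier sub-steps elided)
NOT w = T
NOT d = T
(NOT w) XOR (NOT d) = T XOR T = F
(w <-> (NOT q)) <-> ((NOT w) XOR (NOT d)) = T <-> F = F
NOT d = T
w -> (NOT d) = F -> T = T
NOT (w -> (NOT d)) = F
w AND d = F AND F = F
(NOT (w -> (NOT d))) <-> (w AND d) = F <-> F = T
((w <-> (NOT q)) <-> ((NOT w) XOR (NOT d))) XOR ((NOT (w -> (NOT d))) <-> (w AND d)) = F XOR T = T

T


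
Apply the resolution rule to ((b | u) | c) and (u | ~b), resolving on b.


The clauses contain complementary literals b and ~b.
Resolution eliminates this pair and disjoins the remaining literals (merging duplicates).

(c | u)


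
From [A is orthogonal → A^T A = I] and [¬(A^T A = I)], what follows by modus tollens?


Modus tollens: from (P → Q) and ¬Q, infer ¬P.
Q = 'A^T A = I' is denied; since P → Q, P must also fail.

Not (A is orthogonal).


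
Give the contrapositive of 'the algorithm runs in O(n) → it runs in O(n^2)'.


The contrapositive of (P → Q) is (¬Q → ¬P); it is logically equivalent to the original.
Here P = 'the algorithm runs in O(n)' and Q = 'it runs in O(n^2)'.

If not (it runs in O(n^2)), then not (the algorithm runs in O(n)).


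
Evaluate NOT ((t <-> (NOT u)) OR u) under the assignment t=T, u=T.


Substitute t=T, u=T:
NOT u = F
t <-> (NOT u) = T <-> F = F
(t <-> (NOT u)) OR u = F OR T = T
NOT ((t <-> (NOT u)) OR u) = F

F


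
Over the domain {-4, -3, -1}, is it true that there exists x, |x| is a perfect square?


Evaluate the predicate on each element: -4:T, -3:F, -1:T.
Witness x = -4 satisfies the predicate.

T


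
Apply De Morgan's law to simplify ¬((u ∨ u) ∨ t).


De Morgan: the negation of a disjunction is the conjunction of the negations.
Distribute ¬ across ∨, flipping it to ∧, and negate each literal.

((¬u) ∧ (¬u)) ∧ (¬t)


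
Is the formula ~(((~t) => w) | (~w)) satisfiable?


Check all 4 assignments over {t, w}:
t | w | φ
---------
False | False | False
True | False | False
False | True | False
True | True | False
No assignment makes the formula true.

Unsatisfiable.


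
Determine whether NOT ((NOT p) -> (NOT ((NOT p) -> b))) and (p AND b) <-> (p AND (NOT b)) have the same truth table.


Compare truth tables:
b | p | φ | ψ
-------------
F | F | F | T
T | F | T | T
F | T | F | F
T | T | F | F
They differ at row 1 (b=F, p=F): φ=F but ψ=T.

No, they are not logically equivalent.


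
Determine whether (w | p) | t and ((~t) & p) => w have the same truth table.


Compare truth tables:
p | t | w | φ | ψ
-----------------
False | False | False | False | True
True | False | False | True | False
False | True | False | True | True
True | True | False | True | True
False | False | True | True | True
True | False | True | True | True
False | True | True | True | True
True | True | True | True | True
They differ at row 1 (p=False, t=False, w=False): φ=False but ψ=True.

No, they are not logically equivalent.


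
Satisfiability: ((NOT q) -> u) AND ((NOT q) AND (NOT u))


Check all 4 assignments over {q, u}:
q | u | φ
---------
F | F | F
T | F | F
F | T | F
T | T | F
No assignment makes the formula true.

Unsatisfiable.


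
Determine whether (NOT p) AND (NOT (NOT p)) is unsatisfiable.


Truth table over {p}:
p | φ
-----
F | F
T | F
Every row is false.

Yes, it is a contradiction.


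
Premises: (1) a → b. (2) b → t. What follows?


Hypothetical syllogism: from (P → Q) and (Q → R), infer (P → R).
Chain the two implications through the shared middle term 'b'.

a → t


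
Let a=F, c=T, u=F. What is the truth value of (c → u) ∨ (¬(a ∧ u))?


Substitute a=F, c=T, u=F:
c → u = T → F = F
a ∧ u = F ∧ F = F
¬(a ∧ u) = T
(c → u) ∨ (¬(a ∧ u)) = F ∨ T = T

T


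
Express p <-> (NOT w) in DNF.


Step 1: p ↔ (¬w) is true exactly when both agree: (p ∧ (¬w)) ∨ (¬p ∧ ¬(¬w)).
Step 2: Eliminate any double negations (¬¬X = X).

(p AND (NOT w)) OR ((NOT p) AND w)


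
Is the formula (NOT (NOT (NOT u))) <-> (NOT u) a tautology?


Build the truth table over {u}:
u | φ
-----
F | T
T | T
Every row evaluates to true.

Yes, it is a tautology.


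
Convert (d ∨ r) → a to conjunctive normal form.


Step 1: Rewrite as ¬(d ∨ r) ∨ a = (¬d ∧ ¬r) ∨ a.
Step 2: Distribute ∨ over ∧.

((¬d) ∨ a) ∧ ((¬r) ∨ a)


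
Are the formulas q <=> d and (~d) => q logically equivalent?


Compare truth tables:
d | q | φ | ψ
-------------
False | False | True | False
True | False | False | True
False | True | False | True
True | True | True | True
They differ at row 1 (d=False, q=False): φ=True but ψ=False.

No, they are not logically equivalent.


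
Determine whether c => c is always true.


Build the truth table over {c}:
c | φ
-----
False | True
True | True
Every row evaluates to true.

Yes, it is a tautology.


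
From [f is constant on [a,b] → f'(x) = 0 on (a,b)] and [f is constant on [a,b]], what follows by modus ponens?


Modus ponens: from (P → Q) and P, infer Q.
P = 'f is constant on [a,b]' is asserted, and P → Q holds, so Q follows.

f'(x) = 0 on (a,b).


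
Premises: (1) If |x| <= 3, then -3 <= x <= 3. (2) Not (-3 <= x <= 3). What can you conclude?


Modus tollens: from (P → Q) and ¬Q, infer ¬P.
Q = '-3 <= x <= 3' is denied; since P → Q, P must also fail.

Not (|x| <= 3).


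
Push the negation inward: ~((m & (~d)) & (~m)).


De Morgan: the negation of a conjunction is the disjunction of the negations.
Distribute ~ across &, flipping it to |, and negate each literal.

((~m) | d) | m


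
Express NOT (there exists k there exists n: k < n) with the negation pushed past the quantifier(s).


Negation flips each quantifier (∀↔∃) and negates the inner predicate.
¬(there exists k there exists n: φ) = for all k for all n: ¬φ.

for all k for all n: NOT(k < n)


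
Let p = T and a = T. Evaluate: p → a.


Implication is false only when antecedent is true and consequent is false.
Substitute: p=T, a=T.
T → T evaluates to T.

T


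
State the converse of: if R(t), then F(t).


The converse of (P → Q) is (Q → P). It is not in general equivalent to the original.
Here P = 'R(t)' and Q = 'F(t)'.

If F(t), then R(t).


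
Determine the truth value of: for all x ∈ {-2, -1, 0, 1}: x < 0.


Evaluate the predicate on each element: -2:T, -1:T, 0:F, 1:F.
Counterexample x = 0 fails the predicate.

F


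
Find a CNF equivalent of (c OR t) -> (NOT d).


Step 1: Rewrite as ¬(c ∨ t) ∨ (¬d) = (¬c ∧ ¬t) ∨ (¬d).
Step 2: Distribute ∨ over ∧.

((NOT c) OR (NOT d)) AND ((NOT t) OR (NOT d))


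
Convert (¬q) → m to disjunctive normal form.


Step 1: Rewrite (¬q) → m as ¬(¬q) ∨ m.
Step 2: Eliminate any double negations (¬¬X = X).

q ∨ m


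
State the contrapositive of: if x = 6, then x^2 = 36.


The contrapositive of (P → Q) is (¬Q → ¬P); it is logically equivalent to the original.
Here P = 'x = 6' and Q = 'x^2 = 36'.

If not (x^2 = 36), then not (x = 6).


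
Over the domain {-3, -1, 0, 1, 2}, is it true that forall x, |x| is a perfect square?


Evaluate the predicate on each element: -3:False, -1:True, 0:True, 1:True, 2:False.
Counterexample x = -3 fails the predicate.

False


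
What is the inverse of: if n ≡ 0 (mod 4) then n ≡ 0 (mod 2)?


The inverse of (P → Q) is (¬P → ¬Q). It is equivalent to the converse, not to the original.
Here P = 'n ≡ 0 (mod 4)' and Q = 'n ≡ 0 (mod 2)'.

If not (n ≡ 0 (mod 4)), then not (n ≡ 0 (mod 2)).


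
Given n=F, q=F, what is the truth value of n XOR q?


Exclusive or is true when exactly one operand is true.
Substitute: n=F, q=F.
F XOR F evaluates to F.

F


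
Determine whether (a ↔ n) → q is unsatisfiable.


Truth table over {a, n, q}:
a | n | q | φ
-------------
F | F | F | F
T | F | F | T
F | T | F | T
T | T | F | F
F | F | T | T
T | F | T | T
F | T | T | T
T | T | T | T
Satisfying assignment at row 2: a=T, n=F, q=F gives T.

No, it is not a contradiction.


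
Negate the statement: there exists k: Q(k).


¬(for all x: φ) = there exists x: ¬φ, and ¬(there exists x: φ) = for all x: ¬φ.
Apply to the existential statement.

for all k: NOT(Q(k))


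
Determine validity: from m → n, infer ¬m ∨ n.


This matches the form of material implication: the conclusion follows in every model of the premises.

Valid.


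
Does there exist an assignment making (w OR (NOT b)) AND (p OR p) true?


Search for a satisfying assignment over {b, p, w}.
Try b=F, p=T, w=F: the formula evaluates to T.
A satisfying assignment exists.

Satisfiable.


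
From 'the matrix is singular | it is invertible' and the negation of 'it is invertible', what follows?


Disjunctive syllogism: from (P ∨ Q) and ¬P, infer Q.
One disjunct, 'it is invertible', is ruled out; the other must hold.

the matrix is singular


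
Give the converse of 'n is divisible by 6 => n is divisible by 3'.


The converse of (P → Q) is (Q → P). It is not in general equivalent to the original.
Here P = 'n is divisible by 6' and Q = 'n is divisible by 3'.

If n is divisible by 3, then n is divisible by 6.


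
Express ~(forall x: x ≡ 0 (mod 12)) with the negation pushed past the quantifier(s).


¬(forall x: φ) = exists x: ¬φ, and ¬(exists x: φ) = forall x: ¬φ.
Apply to the universal statement.

exists x: ~(x ≡ 0 (mod 12))


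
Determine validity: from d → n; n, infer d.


This is affirming the consequent (fallacy). There exist truth assignments where the premises are all true but the conclusion is false.

Invalid.


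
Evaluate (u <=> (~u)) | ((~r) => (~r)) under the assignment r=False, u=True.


Substitute r=False, u=True:
~u = False
u <=> (~u) = True <=> False = False
~r = True
~r = True
(~r) => (~r) = True => True = True
(u <=> (~u)) | ((~r) => (~r)) = False | True = True

True


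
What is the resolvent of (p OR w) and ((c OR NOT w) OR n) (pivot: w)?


The clauses contain complementary literals w and NOTw.
Resolution eliminates this pair and disjoins the remaining literals (merging duplicates).

((p OR c) OR n)


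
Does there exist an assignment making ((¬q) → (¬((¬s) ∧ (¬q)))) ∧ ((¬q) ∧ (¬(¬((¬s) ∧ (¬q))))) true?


Check all 4 assignments over {q, s}:
q | s | φ
---------
F | F | F
T | F | F
F | T | F
T | T | F
No assignment makes the formula true.

Unsatisfiable.


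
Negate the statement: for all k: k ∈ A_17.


¬(for all x: φ) = there exists x: ¬φ, and ¬(there exists x: φ) = for all x: ¬φ.
Apply to the universal statement.

there exists k: NOT(k ∈ A_17)


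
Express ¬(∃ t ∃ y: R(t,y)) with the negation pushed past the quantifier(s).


Negation flips each quantifier (∀↔∃) and negates the inner predicate.
¬(∃ t ∃ y: φ) = ∀ t ∀ y: ¬φ.

∀ t ∀ y: ¬(R(t,y))


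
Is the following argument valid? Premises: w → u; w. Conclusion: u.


This matches the form of modus ponens: the conclusion follows in every model of the premises.

Valid.


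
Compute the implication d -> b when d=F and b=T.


Implication is false only when antecedent is true and consequent is false.
Substitute: d=F, b=T.
F -> T evaluates to T.

T


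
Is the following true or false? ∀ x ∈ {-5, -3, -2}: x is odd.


Evaluate the predicate on each element: -5:T, -3:T, -2:F.
Counterexample x = -2 fails the predicate.

F


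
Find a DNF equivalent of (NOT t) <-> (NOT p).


Step 1: (¬t) ↔ (¬p) is true exactly when both agree: ((¬t) ∧ (¬p)) ∨ (¬(¬t) ∧ ¬(¬p)).
Step 2: Eliminate any double negations (¬¬X = X).

((NOT t) AND (NOT p)) OR (t AND p)


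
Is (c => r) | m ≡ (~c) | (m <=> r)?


Compare truth tables:
c | m | r | φ | ψ
-----------------
False | False | False | True | True
True | False | False | False | True
False | True | False | True | True
True | True | False | True | False
False | False | True | True | True
True | False | True | True | False
False | True | True | True | True
True | True | True | True | True
They differ at row 2 (c=True, m=False, r=False): φ=False but ψ=True.

No, they are not logically equivalent.


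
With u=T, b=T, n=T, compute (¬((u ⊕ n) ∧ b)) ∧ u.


Substitute u=T, b=T, n=T:
u ⊕ n = T ⊕ T = F
(u ⊕ n) ∧ b = F ∧ T = F
¬((u ⊕ n) ∧ b) = T
(¬((u ⊕ n) ∧ b)) ∧ u = T ∧ T = T

T


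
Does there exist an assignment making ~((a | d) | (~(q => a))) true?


Search for a satisfying assignment over {a, d, q}.
Try a=False, d=False, q=False: the formula evaluates to True.
A satisfying assignment exists.

Satisfiable.


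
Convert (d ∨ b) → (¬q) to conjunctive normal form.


Step 1: Rewrite as ¬(d ∨ b) ∨ (¬q) = (¬d ∧ ¬b) ∨ (¬q).
Step 2: Distribute ∨ over ∧.

((¬d) ∨ (¬q)) ∧ ((¬b) ∨ (¬q))


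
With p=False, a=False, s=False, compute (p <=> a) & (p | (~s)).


Substitute p=False, a=False, s=False:
p <=> a = False <=> False = True
~s = True
p | (~s) = False | True = True
(p <=> a) & (p | (~s)) = True & True = True

True


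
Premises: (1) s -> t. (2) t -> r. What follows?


Hypothetical syllogism: from (P → Q) and (Q → R), infer (P → R).
Chain the two implications through the shared middle term 't'.

s -> r


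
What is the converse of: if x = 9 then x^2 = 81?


The converse of (P → Q) is (Q → P). It is not in general equivalent to the original.
Here P = 'x = 9' and Q = 'x^2 = 81'.

If x^2 = 81, then x = 9.


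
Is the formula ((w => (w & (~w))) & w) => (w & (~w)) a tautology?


Build the truth table over {w}:
w | φ
-----
False | True
True | True
Every row evaluates to true.

Yes, it is a tautology.


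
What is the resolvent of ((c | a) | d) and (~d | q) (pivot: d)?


The clauses contain complementary literals d and ~d.
Resolution eliminates this pair and disjoins the remaining literals (merging duplicates).

((a | c) | q)


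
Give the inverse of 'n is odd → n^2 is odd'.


The inverse of (P → Q) is (¬P → ¬Q). It is equivalent to the converse, not to the original.
Here P = 'n is odd' and Q = 'n^2 is odd'.

If not (n is odd), then not (n^2 is odd).


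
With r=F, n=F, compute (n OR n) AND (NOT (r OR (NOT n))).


Substitute r=F, n=F:
n OR n = F OR F = F
NOT n = T
r OR (NOT n) = F OR T = T
NOT (r OR (NOT n)) = F
(n OR n) AND (NOT (r OR (NOT n))) = F AND F = F

F


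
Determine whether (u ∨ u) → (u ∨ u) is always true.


Build the truth table over {u}:
u | φ
-----
F | T
T | T
Every row evaluates to true.

Yes, it is a tautology.


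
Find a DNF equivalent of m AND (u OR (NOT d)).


Step 1: Distribute ∧ over ∨: m ∧ (u ∨ (¬d)) = (m ∧ u) ∨ (m ∧ (¬d)).

(m AND u) OR (m AND (NOT d))


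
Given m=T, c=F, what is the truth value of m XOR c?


Exclusive or is true when exactly one operand is true.
Substitute: m=T, c=F.
T XOR F evaluates to T.

T


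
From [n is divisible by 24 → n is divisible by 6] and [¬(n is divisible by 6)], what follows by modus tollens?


Modus tollens: from (P → Q) and ¬Q, infer ¬P.
Q = 'n is divisible by 6' is denied; since P → Q, P must also fail.

Not (n is divisible by 24).


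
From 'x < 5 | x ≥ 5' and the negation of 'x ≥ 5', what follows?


Disjunctive syllogism: from (P ∨ Q) and ¬P, infer Q.
One disjunct, 'x ≥ 5', is ruled out; the other must hold.

x < 5


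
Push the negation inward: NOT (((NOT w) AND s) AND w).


De Morgan: the negation of a conjunction is the disjunction of the negations.
Distribute NOT across AND, flipping it to OR, and negate each literal.

(w OR (NOT s)) OR (NOT w)


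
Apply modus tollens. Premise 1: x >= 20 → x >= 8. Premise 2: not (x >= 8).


Modus tollens: from (P → Q) and ¬Q, infer ¬P.
Q = 'x >= 8' is denied; since P → Q, P must also fail.

Not (x >= 20).


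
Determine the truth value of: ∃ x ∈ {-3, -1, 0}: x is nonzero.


Evaluate the predicate on each element: -3:T, -1:T, 0:F.
Witness x = -3 satisfies the predicate.

T


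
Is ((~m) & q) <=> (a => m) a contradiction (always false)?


Truth table over {a, m, q}:
a | m | q | φ
-------------
False | False | False | False
True | False | False | True
False | True | False | False
True | True | False | False
False | False | True | True
True | False | True | False
False | True | True | False
True | True | True | False
Satisfying assignment at row 2: a=True, m=False, q=False gives True.

No, it is not a contradiction.


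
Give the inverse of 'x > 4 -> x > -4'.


The inverse of (P → Q) is (¬P → ¬Q). It is equivalent to the converse, not to the original.
Here P = 'x > 4' and Q = 'x > -4'.

If not (x > 4), then not (x > -4).


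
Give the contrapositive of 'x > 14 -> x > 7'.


The contrapositive of (P → Q) is (¬Q → ¬P); it is logically equivalent to the original.
Here P = 'x > 14' and Q = 'x > 7'.

If not (x > 7), then not (x > 14).


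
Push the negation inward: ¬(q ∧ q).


De Morgan: the negation of a conjunction is the disjunction of the negations.
Distribute ¬ across ∧, flipping it to ∨, and negate each literal.

(¬q) ∨ (¬q)


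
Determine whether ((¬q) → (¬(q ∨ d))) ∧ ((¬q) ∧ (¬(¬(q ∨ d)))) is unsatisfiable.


Truth table over {d, q}:
d | q | φ
---------
F | F | F
T | F | F
F | T | F
T | T | F
Every row is false.

Yes, it is a contradiction.


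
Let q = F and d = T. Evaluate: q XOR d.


Exclusive or is true when exactly one operand is true.
Substitute: q=F, d=T.
F XOR T evaluates to T.

T


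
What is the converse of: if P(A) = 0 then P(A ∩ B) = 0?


The converse of (P → Q) is (Q → P). It is not in general equivalent to the original.
Here P = 'P(A) = 0' and Q = 'P(A ∩ B) = 0'.

If P(A ∩ B) = 0, then P(A) = 0.


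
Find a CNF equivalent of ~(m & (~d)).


Step 1: Apply De Morgan: ¬(m ∧ (¬d)) = ¬m ∨ ¬(¬d).
Step 2: Eliminate any double negations (¬¬X = X).

(~m) | d


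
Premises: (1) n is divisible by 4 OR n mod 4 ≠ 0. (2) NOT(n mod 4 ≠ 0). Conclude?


Disjunctive syllogism: from (P ∨ Q) and ¬P, infer Q.
One disjunct, 'n mod 4 ≠ 0', is ruled out; the other must hold.

n is divisible by 4


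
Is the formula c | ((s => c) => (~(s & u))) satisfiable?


Search for a satisfying assignment over {c, s, u}.
Try c=False, s=False, u=False: the formula evaluates to True.
A satisfying assignment exists.

Satisfiable.


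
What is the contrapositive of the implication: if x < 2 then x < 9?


The contrapositive of (P → Q) is (¬Q → ¬P); it is logically equivalent to the original.
Here P = 'x < 2' and Q = 'x < 9'.

If not (x < 9), then not (x < 2).


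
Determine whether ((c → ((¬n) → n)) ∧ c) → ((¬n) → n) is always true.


Build the truth table over {c, n}:
c | n | φ
---------
F | F | T
T | F | T
F | T | T
T | T | T
Every row evaluates to true.

Yes, it is a tautology.


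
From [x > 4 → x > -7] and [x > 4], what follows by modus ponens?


Modus ponens: from (P → Q) and P, infer Q.
P = 'x > 4' is asserted, and P → Q holds, so Q follows.

x > -7.


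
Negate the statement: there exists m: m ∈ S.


¬(for all x: φ) = there exists x: ¬φ, and ¬(there exists x: φ) = for all x: ¬φ.
Apply to the existential statement.

for all m: NOT(m ∈ S)


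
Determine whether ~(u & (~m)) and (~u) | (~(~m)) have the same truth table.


Compare truth tables:
m | u | φ | ψ
-------------
False | False | True | True
True | False | True | True
False | True | False | False
True | True | True | True
The columns φ and ψ agree on every row.

Yes, they are logically equivalent.


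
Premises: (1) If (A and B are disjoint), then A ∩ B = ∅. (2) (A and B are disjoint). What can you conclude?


Modus ponens: from (P → Q) and P, infer Q.
P = '(A and B are disjoint)' is asserted, and P → Q holds, so Q follows.

A ∩ B = ∅.


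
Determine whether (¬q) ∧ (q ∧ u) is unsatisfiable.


Truth table over {q, u}:
q | u | φ
---------
F | F | F
T | F | F
F | T | F
T | T | F
Every row is false.

Yes, it is a contradiction.


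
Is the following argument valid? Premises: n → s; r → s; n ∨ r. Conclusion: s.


This matches the form of proof by cases: the conclusion follows in every model of the premises.

Valid.


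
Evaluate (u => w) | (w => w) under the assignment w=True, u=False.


Substitute w=True, u=False:
u => w = False => True = True
w => w = True => True = True
(u => w) | (w => w) = True | True = True

True


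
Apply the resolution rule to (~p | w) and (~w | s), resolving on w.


The clauses contain complementary literals w and ~w.
Resolution eliminates this pair and disjoins the remaining literals (merging duplicates).

(~p | s)


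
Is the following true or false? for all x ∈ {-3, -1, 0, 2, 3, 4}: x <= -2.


Evaluate the predicate on each element: -3:T, -1:F, 0:F, 2:F, 3:F, 4:F.
Counterexample x = -1 fails the predicate.

F


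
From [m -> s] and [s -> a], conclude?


Hypothetical syllogism: from (P → Q) and (Q → R), infer (P → R).
Chain the two implications through the shared middle term 's'.

m -> a


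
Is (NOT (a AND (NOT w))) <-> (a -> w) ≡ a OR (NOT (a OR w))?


Compare truth tables:
a | w | φ | ψ
-------------
F | F | T | T
T | F | T | T
F | T | T | F
T | T | T | T
They differ at row 3 (a=F, w=T): φ=T but ψ=F.

No, they are not logically equivalent.


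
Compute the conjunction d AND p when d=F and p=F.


Conjunction is true only when both operands are true.
Substitute: d=F, p=F.
F AND F evaluates to F.

F


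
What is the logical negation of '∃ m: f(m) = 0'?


¬(∀ x: φ) = ∃ x: ¬φ, and ¬(∃ x: φ) = ∀ x: ¬φ.
Apply to the existential statement.

∀ m: ¬(f(m) = 0)


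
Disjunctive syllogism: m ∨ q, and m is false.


Disjunctive syllogism: from (P ∨ Q) and ¬P, infer Q.
One disjunct, 'm', is ruled out; the other must hold.

q


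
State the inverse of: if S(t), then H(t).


The inverse of (P → Q) is (¬P → ¬Q). It is equivalent to the converse, not to the original.
Here P = 'S(t)' and Q = 'H(t)'.

If not (S(t)), then not (H(t)).


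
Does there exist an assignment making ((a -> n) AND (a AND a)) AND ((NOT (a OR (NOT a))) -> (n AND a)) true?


Search for a satisfying assignment over {a, n}.
Try a=T, n=T: the formula evaluates to T.
A satisfying assignment exists.

Satisfiable.


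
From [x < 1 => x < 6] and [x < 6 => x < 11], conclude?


Hypothetical syllogism: from (P → Q) and (Q → R), infer (P → R).
Chain the two implications through the shared middle term 'x < 6'.

x < 1 => x < 11


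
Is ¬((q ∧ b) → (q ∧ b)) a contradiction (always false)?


Truth table over {b, q}:
b | q | φ
---------
F | F | F
T | F | F
F | T | F
T | T | F
Every row is false.

Yes, it is a contradiction.


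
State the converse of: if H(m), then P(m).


The converse of (P → Q) is (Q → P). It is not in general equivalent to the original.
Here P = 'H(m)' and Q = 'P(m)'.

If P(m), then H(m).


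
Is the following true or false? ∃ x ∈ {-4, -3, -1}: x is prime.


Evaluate the predicate on each element: -4:F, -3:F, -1:F.
No element satisfies the predicate.

F


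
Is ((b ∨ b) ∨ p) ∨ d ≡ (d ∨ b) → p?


Compare truth tables:
b | d | p | φ | ψ
-----------------
F | F | F | F | T
T | F | F | T | F
F | T | F | T | F
T | T | F | T | F
F | F | T | T | T
T | F | T | T | T
F | T | T | T | T
T | T | T | T | T
They differ at row 1 (b=F, d=F, p=F): φ=F but ψ=T.

No, they are not logically equivalent.


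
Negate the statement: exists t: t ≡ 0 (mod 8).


¬(forall x: φ) = exists x: ¬φ, and ¬(exists x: φ) = forall x: ¬φ.
Apply to the existential statement.

forall t: ~(t ≡ 0 (mod 8))


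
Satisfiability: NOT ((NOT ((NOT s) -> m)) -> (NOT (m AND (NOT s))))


Check all 4 assignments over {m, s}:
m | s | φ
---------
F | F | F
T | F | F
F | T | F
T | T | F
No assignment makes the formula true.

Unsatisfiable.


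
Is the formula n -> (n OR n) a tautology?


Build the truth table over {n}:
n | φ
-----
F | T
T | T
Every row evaluates to true.

Yes, it is a tautology.


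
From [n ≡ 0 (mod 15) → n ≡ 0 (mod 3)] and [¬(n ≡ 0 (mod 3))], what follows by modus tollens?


Modus tollens: from (P → Q) and ¬Q, infer ¬P.
Q = 'n ≡ 0 (mod 3)' is denied; since P → Q, P must also fail.

Not (n ≡ 0 (mod 15)).


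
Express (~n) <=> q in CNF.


Step 1: Rewrite (¬n) ↔ q as ((¬n) → q) ∧ (q → (¬n)).
Step 2: Rewrite each implication as a disjunction.
Step 3: Eliminate any double negations (¬¬X = X).

(n | q) & ((~q) | (~n))


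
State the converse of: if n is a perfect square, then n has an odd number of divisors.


The converse of (P → Q) is (Q → P). It is not in general equivalent to the original.
Here P = 'n is a perfect square' and Q = 'n has an odd number of divisors'.

If n has an odd number of divisors, then n is a perfect square.


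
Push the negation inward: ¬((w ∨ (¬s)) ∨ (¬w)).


De Morgan: the negation of a disjunction is the conjunction of the negations.
Distribute ¬ across ∨, flipping it to ∧, and negate each literal.

((¬w) ∧ s) ∧ w


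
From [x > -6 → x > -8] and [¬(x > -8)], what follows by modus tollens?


Modus tollens: from (P → Q) and ¬Q, infer ¬P.
Q = 'x > -8' is denied; since P → Q, P must also fail.

Not (x > -6).


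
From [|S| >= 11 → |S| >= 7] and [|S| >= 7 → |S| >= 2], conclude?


Hypothetical syllogism: from (P → Q) and (Q → R), infer (P → R).
Chain the two implications through the shared middle term '|S| >= 7'.

|S| >= 11 → |S| >= 2


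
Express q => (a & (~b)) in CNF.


Step 1: Rewrite q → (a ∧ (¬b)) as ¬q ∨ (a ∧ (¬b)).
Step 2: Distribute ∨ over ∧.

((~q) | a) & ((~q) | (~b))


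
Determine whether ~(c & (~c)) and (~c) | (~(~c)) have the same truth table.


Compare truth tables:
c | φ | ψ
---------
False | True | True
True | True | True
The columns φ and ψ agree on every row.

Yes, they are logically equivalent.


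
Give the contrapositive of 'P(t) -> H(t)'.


The contrapositive of (P → Q) is (¬Q → ¬P); it is logically equivalent to the original.
Here P = 'P(t)' and Q = 'H(t)'.

If not (H(t)), then not (P(t)).


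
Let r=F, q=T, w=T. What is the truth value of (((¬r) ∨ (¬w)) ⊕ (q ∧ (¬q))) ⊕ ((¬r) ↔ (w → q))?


Substitute r=F, q=T, w=T:
¬r = T
¬w = F
(¬r) ∨ (¬w) = T ∨ F = T
¬q = F
q ∧ (¬q) = T ∧ F = F
((¬r) ∨ (¬w)) ⊕ (q ∧ (¬q)) = T ⊕ F = T
¬r = T
w → q = T → T = T
(¬r) ↔ (w → q) = T ↔ T = T
(((¬r) ∨ (¬w)) ⊕ (q ∧ (¬q))) ⊕ ((¬r) ↔ (w → q)) = T ⊕ T = F

F
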